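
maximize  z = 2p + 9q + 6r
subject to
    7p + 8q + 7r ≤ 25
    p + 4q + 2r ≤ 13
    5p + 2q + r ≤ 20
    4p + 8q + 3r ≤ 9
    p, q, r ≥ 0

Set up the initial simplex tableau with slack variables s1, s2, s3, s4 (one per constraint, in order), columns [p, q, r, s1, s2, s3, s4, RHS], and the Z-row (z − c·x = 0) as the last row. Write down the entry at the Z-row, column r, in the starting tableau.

-6

The Z-row carries the negated objective coefficients: the r entry is -6.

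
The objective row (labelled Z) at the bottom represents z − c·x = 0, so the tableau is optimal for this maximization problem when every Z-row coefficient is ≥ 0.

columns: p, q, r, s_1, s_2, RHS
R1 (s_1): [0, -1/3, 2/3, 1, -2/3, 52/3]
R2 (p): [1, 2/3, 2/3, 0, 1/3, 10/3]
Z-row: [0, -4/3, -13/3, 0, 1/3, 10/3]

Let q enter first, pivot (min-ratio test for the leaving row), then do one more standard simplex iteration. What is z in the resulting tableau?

Ratio test on column q — row 1: entry -1/3 ≤ 0; row 2: (10/3)/(2/3) = 5. Minimum is 5 at row 2 (p leaves); pivot element 2/3.
Pivot on row 2; the Z-row RHS becomes 10/3 − (-4/3)·5 = 10.
Next entering variable (most negative Z-row entry -3): r.
Ratio test on column r — row 1: 19/1 = 19; row 2: 5/1 = 5. Minimum is 5 at row 2 (q leaves); pivot element 1.
After the second pivot the Z-row RHS is 10 − (-3)·5 = 25.

25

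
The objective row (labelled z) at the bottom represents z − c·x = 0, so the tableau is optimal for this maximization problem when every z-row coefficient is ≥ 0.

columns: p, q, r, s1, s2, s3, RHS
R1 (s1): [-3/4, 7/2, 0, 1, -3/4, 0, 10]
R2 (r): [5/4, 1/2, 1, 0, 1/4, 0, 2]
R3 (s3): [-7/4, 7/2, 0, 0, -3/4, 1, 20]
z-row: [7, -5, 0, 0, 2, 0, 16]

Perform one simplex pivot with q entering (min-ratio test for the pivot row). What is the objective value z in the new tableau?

Ratio test on column q — row 1: 10/(7/2) = 20/7; row 2: 2/(1/2) = 4; row 3: 20/(7/2) = 40/7. Minimum is 20/7 at row 1 (s1 leaves); pivot element 7/2.
Pivot on row 1; the z-row RHS becomes 16 − (-5)·(20/7) = 212/7.

212/7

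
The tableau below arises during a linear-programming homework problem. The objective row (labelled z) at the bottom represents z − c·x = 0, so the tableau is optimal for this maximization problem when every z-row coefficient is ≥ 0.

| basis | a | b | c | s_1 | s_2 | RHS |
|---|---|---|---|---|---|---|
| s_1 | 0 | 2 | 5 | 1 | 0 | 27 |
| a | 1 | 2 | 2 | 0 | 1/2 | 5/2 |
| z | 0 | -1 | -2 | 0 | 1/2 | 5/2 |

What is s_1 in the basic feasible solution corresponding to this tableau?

s_1 is basic (row 1); its value is the RHS of that row, 27.

27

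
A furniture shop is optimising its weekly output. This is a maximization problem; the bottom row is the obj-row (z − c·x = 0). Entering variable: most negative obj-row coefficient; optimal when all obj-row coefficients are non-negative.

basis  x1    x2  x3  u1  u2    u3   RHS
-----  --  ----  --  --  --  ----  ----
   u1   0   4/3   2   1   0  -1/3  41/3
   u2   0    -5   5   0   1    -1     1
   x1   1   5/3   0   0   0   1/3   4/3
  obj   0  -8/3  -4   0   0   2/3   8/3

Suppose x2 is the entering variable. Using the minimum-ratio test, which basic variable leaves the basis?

Column x2 entries and ratios — u1: (41/3)/(4/3) = 41/4; u2: -5 ≤ 0, skip; x1: (4/3)/(5/3) = 4/5.
Smallest ratio is 4/5 in the row of x1, so x1 leaves.

x1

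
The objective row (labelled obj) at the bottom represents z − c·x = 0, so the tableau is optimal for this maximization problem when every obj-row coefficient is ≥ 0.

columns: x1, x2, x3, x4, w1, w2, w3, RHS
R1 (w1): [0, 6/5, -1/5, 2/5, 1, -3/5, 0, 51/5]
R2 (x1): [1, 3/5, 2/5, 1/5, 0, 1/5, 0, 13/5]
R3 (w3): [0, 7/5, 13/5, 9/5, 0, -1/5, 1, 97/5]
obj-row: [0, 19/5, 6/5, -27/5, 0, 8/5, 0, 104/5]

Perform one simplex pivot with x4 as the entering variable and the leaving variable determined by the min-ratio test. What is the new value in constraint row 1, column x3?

Ratio test on column x4 — row 1: (51/5)/(2/5) = 51/2; row 2: (13/5)/(1/5) = 13; row 3: (97/5)/(9/5) = 97/9. Minimum is 97/9 at row 3 (w3 leaves); pivot element 9/5.
Divide row 3 by 9/5; eliminate column x4 from the other rows.
Row 1 update in column x3: -1/5 − (2/5)·(13/9) = -7/9.

-7/9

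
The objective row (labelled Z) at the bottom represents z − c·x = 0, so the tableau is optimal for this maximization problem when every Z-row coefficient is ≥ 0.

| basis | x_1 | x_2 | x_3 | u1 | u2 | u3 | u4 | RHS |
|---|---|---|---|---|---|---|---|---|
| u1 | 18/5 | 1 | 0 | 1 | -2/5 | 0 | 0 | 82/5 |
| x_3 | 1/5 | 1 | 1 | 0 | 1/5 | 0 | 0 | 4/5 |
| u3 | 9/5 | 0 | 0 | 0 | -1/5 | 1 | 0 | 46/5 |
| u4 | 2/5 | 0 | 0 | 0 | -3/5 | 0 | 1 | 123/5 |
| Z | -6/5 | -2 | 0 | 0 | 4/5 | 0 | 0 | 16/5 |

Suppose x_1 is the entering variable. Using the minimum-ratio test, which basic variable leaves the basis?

Column x_1 entries and ratios — u1: (82/5)/(18/5) = 41/9; x_3: (4/5)/(1/5) = 4; u3: (46/5)/(9/5) = 46/9; u4: (123/5)/(2/5) = 123/2.
Smallest ratio is 4 in the row of x_3, so x_3 leaves.

x_3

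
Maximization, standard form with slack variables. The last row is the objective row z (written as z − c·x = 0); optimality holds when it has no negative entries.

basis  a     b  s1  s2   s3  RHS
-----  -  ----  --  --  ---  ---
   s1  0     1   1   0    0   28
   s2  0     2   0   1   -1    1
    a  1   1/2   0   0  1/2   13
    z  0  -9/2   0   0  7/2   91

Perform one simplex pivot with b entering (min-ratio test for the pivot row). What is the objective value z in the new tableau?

Ratio test on column b — row 1: 28/1 = 28; row 2: 1/2 = 1/2; row 3: 13/(1/2) = 26. Minimum is 1/2 at row 2 (s2 leaves); pivot element 2.
Pivot on row 2; the z-row RHS becomes 91 − (-9/2)·(1/2) = 373/4.

373/4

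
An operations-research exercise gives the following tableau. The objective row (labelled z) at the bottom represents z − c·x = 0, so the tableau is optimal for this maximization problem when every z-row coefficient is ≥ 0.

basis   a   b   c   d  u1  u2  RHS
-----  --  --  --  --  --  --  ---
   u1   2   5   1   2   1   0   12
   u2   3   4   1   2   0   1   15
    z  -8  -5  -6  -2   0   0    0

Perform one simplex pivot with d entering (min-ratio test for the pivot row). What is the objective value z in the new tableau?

Ratio test on column d — row 1: 12/2 = 6; row 2: 15/2 = 15/2. Minimum is 6 at row 1 (u1 leaves); pivot element 2.
Pivot on row 1; the z-row RHS becomes 0 − (-2)·6 = 12.

12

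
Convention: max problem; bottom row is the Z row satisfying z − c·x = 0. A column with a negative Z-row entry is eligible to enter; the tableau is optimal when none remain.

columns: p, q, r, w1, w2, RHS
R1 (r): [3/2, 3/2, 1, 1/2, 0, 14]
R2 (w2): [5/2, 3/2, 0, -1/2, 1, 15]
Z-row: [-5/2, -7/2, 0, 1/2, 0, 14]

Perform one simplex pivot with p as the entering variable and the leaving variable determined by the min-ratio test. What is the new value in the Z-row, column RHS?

29

Ratio test on column p — row 1: 14/(3/2) = 28/3; row 2: 15/(5/2) = 6. Minimum is 6 at row 2 (w2 leaves); pivot element 5/2.
Divide row 2 by 5/2; eliminate column p from the other rows.
Z-row update in column RHS: 14 − (-5/2)·6 = 29.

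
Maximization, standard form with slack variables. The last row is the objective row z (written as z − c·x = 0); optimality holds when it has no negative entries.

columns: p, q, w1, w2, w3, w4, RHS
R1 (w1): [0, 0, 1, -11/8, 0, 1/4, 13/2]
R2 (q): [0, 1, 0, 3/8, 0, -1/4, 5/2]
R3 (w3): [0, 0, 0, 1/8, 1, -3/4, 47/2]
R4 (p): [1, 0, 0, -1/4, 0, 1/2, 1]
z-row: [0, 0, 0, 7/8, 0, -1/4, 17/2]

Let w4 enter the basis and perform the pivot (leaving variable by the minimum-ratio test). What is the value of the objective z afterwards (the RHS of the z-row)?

9

Ratio test on column w4 — row 1: (13/2)/(1/4) = 26; row 2: entry -1/4 ≤ 0; row 3: entry -3/4 ≤ 0; row 4: 1/(1/2) = 2. Minimum is 2 at row 4 (p leaves); pivot element 1/2.
Pivot on row 4; the z-row RHS becomes 17/2 − (-1/4)·2 = 9.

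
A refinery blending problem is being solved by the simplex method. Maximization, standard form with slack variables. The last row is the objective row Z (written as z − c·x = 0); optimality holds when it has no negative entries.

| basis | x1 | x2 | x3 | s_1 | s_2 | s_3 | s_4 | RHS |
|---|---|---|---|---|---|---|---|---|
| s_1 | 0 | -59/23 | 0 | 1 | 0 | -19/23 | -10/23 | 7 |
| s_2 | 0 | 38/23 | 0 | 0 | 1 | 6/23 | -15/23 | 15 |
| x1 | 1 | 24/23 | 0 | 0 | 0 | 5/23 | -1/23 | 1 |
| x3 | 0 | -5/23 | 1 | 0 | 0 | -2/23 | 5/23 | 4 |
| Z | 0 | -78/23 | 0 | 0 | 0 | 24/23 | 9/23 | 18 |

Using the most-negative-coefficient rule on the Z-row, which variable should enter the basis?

Negative Z-row entries: x2: -78/23.
The most negative is -78/23 in column x2, so x2 enters.

x2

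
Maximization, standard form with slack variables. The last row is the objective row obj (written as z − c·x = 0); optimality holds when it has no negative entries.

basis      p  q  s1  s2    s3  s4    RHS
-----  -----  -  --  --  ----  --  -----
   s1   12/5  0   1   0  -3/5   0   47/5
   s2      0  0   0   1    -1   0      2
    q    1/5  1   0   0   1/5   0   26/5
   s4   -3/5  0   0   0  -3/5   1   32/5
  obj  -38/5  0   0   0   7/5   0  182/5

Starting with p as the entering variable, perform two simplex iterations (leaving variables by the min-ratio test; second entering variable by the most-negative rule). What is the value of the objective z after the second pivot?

75

Ratio test on column p — row 1: (47/5)/(12/5) = 47/12; row 2: entry 0 ≤ 0; row 3: (26/5)/(1/5) = 26; row 4: entry -3/5 ≤ 0. Minimum is 47/12 at row 1 (s1 leaves); pivot element 12/5.
Pivot on row 1; the obj-row RHS becomes 182/5 − (-38/5)·(47/12) = 397/6.
Next entering variable (most negative obj-row entry -1/2): s3.
Ratio test on column s3 — row 1: entry -1/4 ≤ 0; row 2: entry -1 ≤ 0; row 3: (53/12)/(1/4) = 53/3; row 4: entry -3/4 ≤ 0. Minimum is 53/3 at row 3 (q leaves); pivot element 1/4.
After the second pivot the obj-row RHS is 397/6 − (-1/2)·(53/3) = 75.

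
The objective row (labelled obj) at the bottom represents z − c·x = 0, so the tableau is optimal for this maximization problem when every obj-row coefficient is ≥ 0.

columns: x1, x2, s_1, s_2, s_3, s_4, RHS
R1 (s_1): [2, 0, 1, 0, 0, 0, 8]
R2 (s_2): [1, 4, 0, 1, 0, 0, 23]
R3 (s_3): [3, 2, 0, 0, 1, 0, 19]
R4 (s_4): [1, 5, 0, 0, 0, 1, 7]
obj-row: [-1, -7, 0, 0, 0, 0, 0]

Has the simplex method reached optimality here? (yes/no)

The obj-row has a negative entry -7 in column x2, so it is not optimal.

no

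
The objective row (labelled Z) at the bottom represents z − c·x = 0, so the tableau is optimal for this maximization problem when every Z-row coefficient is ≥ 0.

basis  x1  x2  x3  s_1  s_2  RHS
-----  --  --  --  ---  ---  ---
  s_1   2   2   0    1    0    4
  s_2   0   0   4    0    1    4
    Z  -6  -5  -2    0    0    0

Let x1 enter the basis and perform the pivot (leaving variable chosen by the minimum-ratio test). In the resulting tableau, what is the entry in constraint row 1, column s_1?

Ratio test on column x1 — row 1: 4/2 = 2; row 2: entry 0 ≤ 0. Minimum is 2 at row 1 (s_1 leaves); pivot element 2.
Divide row 1 by 2; eliminate column x1 from the other rows.
In the new row 1, the s_1 entry is the old entry divided by the pivot: 1/2 = 1/2.

1/2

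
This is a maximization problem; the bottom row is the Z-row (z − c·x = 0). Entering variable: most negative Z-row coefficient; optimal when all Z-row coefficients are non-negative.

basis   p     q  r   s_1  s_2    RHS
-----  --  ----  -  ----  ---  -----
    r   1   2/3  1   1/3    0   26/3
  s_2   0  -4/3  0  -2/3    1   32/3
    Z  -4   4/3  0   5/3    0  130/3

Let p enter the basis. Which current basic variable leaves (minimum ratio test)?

Column p entries and ratios — r: (26/3)/1 = 26/3; s_2: 0 ≤ 0, skip.
Smallest ratio is 26/3 in the row of r, so r leaves.

r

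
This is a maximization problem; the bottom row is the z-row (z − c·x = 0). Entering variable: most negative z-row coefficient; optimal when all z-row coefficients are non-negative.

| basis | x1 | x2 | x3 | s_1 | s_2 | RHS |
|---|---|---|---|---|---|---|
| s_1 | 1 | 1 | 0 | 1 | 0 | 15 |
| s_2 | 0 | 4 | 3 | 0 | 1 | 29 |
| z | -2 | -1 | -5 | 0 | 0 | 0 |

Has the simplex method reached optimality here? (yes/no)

no

The z-row has a negative entry -5 in column x3, so it is not optimal.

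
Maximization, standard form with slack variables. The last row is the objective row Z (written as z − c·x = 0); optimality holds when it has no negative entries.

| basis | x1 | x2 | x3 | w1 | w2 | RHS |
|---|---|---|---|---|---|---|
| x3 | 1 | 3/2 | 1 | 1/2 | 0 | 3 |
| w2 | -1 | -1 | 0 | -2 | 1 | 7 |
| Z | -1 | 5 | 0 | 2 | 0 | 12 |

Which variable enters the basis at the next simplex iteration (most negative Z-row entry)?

Negative Z-row entries: x1: -1.
The most negative is -1 in column x1, so x1 enters.

x1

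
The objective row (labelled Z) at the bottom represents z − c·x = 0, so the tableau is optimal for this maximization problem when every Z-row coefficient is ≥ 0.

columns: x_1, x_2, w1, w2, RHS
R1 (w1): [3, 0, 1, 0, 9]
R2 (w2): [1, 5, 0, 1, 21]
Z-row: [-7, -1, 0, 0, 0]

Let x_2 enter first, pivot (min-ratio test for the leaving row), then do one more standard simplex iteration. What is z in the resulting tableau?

123/5

Ratio test on column x_2 — row 1: entry 0 ≤ 0; row 2: 21/5 = 21/5. Minimum is 21/5 at row 2 (w2 leaves); pivot element 5.
Pivot on row 2; the Z-row RHS becomes 0 − (-1)·(21/5) = 21/5.
Next entering variable (most negative Z-row entry -34/5): x_1.
Ratio test on column x_1 — row 1: 9/3 = 3; row 2: (21/5)/(1/5) = 21. Minimum is 3 at row 1 (w1 leaves); pivot element 3.
After the second pivot the Z-row RHS is 21/5 − (-34/5)·3 = 123/5.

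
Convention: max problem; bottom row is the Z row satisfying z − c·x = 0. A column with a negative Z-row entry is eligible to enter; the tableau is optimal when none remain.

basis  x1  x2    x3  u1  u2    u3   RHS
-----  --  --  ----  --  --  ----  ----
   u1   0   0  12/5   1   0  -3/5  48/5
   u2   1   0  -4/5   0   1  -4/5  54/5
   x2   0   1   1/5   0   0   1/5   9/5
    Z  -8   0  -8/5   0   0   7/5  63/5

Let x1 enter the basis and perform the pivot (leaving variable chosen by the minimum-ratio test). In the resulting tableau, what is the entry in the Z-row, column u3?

Ratio test on column x1 — row 1: entry 0 ≤ 0; row 2: (54/5)/1 = 54/5; row 3: entry 0 ≤ 0. Minimum is 54/5 at row 2 (u2 leaves); pivot element 1.
Divide row 2 by 1; eliminate column x1 from the other rows.
Z-row update in column u3: 7/5 − (-8)·(-4/5) = -5.

-5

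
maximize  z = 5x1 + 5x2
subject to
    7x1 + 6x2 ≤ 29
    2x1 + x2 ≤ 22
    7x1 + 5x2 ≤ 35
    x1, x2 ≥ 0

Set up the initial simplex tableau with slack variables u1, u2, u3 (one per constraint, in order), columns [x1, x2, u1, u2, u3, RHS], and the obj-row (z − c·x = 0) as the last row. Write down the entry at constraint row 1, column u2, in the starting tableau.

Slack u2 belongs to constraint 2; its column is the unit vector e_2, so the entry in row 1 is 0.

0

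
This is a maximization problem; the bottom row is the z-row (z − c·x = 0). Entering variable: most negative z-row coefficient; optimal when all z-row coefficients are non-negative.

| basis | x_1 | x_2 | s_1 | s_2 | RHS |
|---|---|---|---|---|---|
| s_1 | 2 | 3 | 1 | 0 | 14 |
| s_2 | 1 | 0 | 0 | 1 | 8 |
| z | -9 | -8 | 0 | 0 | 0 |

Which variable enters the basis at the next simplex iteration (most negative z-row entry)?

Negative z-row entries: x_1: -9, x_2: -8.
The most negative is -9 in column x_1, so x_1 enters.

x_1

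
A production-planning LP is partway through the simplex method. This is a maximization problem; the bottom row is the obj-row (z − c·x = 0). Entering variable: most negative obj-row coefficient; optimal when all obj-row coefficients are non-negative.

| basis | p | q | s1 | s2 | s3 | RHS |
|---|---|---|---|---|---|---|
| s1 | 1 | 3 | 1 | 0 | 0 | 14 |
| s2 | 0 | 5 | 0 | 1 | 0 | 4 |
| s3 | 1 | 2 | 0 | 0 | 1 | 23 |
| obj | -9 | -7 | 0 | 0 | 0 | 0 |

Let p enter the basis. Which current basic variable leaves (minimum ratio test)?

Column p entries and ratios — s1: 14/1 = 14; s2: 0 ≤ 0, skip; s3: 23/1 = 23.
Smallest ratio is 14 in the row of s1, so s1 leaves.

s1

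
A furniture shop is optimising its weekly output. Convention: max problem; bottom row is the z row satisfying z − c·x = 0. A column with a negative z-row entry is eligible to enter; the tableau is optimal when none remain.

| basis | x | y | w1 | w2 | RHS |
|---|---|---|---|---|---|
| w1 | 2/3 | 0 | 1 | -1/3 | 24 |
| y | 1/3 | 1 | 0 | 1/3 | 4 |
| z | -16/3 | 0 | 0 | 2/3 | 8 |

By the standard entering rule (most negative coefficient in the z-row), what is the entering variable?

Negative z-row entries: x: -16/3.
The most negative is -16/3 in column x, so x enters.

x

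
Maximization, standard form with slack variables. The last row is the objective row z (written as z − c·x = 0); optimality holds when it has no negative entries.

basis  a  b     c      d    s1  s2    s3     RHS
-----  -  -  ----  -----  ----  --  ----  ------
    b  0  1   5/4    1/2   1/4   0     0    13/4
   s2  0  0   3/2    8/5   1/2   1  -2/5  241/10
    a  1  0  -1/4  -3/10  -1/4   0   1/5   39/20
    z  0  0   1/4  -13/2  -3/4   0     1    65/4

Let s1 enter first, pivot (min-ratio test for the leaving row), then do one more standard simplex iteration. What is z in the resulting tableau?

Ratio test on column s1 — row 1: (13/4)/(1/4) = 13; row 2: (241/10)/(1/2) = 241/5; row 3: entry -1/4 ≤ 0. Minimum is 13 at row 1 (b leaves); pivot element 1/4.
Pivot on row 1; the z-row RHS becomes 65/4 − (-3/4)·13 = 26.
Next entering variable (most negative z-row entry -5): d.
Ratio test on column d — row 1: 13/2 = 13/2; row 2: (88/5)/(3/5) = 88/3; row 3: (26/5)/(1/5) = 26. Minimum is 13/2 at row 1 (s1 leaves); pivot element 2.
After the second pivot the z-row RHS is 26 − (-5)·(13/2) = 117/2.

117/2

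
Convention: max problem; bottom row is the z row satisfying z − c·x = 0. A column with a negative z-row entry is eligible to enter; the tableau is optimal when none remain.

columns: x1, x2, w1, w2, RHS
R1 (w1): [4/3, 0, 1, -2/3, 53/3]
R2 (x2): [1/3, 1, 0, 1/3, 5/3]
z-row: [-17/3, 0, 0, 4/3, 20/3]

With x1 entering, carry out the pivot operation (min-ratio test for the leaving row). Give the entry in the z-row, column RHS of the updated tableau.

35

Ratio test on column x1 — row 1: (53/3)/(4/3) = 53/4; row 2: (5/3)/(1/3) = 5. Minimum is 5 at row 2 (x2 leaves); pivot element 1/3.
Divide row 2 by 1/3; eliminate column x1 from the other rows.
z-row update in column RHS: 20/3 − (-17/3)·5 = 35.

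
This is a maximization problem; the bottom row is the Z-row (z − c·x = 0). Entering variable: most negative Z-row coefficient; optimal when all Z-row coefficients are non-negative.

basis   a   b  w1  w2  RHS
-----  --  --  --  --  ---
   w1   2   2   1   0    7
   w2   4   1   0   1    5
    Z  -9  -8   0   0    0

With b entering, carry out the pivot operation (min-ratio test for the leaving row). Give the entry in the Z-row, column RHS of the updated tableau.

28

Ratio test on column b — row 1: 7/2 = 7/2; row 2: 5/1 = 5. Minimum is 7/2 at row 1 (w1 leaves); pivot element 2.
Divide row 1 by 2; eliminate column b from the other rows.
Z-row update in column RHS: 0 − (-8)·(7/2) = 28.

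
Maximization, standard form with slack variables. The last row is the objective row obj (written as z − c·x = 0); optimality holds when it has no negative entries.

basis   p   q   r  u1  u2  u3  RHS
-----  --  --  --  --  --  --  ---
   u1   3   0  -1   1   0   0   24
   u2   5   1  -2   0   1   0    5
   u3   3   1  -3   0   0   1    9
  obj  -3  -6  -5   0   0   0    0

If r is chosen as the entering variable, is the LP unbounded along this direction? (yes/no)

yes

Every constraint-row entry in column r is ≤ 0, so increasing r is unbounded.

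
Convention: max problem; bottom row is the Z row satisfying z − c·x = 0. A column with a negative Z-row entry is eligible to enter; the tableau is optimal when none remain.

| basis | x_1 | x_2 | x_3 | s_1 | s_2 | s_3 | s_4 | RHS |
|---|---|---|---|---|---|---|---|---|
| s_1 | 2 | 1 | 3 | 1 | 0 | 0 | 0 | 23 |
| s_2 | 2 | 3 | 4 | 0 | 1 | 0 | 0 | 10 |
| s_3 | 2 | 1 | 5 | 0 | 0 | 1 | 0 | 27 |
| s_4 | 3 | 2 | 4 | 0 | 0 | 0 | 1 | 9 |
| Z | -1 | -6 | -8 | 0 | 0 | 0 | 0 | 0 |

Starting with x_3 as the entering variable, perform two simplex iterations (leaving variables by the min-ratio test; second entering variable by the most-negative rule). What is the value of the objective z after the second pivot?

20

Ratio test on column x_3 — row 1: 23/3 = 23/3; row 2: 10/4 = 5/2; row 3: 27/5 = 27/5; row 4: 9/4 = 9/4. Minimum is 9/4 at row 4 (s_4 leaves); pivot element 4.
Pivot on row 4; the Z-row RHS becomes 0 − (-8)·(9/4) = 18.
Next entering variable (most negative Z-row entry -2): x_2.
Ratio test on column x_2 — row 1: entry -1/2 ≤ 0; row 2: 1/1 = 1; row 3: entry -3/2 ≤ 0; row 4: (9/4)/(1/2) = 9/2. Minimum is 1 at row 2 (s_2 leaves); pivot element 1.
After the second pivot the Z-row RHS is 18 − (-2)·1 = 20.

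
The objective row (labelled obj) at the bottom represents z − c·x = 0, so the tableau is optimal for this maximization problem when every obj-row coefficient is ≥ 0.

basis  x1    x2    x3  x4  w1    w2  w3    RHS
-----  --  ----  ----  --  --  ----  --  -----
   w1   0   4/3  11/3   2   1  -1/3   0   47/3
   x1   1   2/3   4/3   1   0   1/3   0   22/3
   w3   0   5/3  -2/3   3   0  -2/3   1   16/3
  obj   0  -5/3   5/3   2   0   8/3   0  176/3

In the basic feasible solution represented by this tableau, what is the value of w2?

0

w2 is not in the basis, so in the current basic feasible solution w2 = 0.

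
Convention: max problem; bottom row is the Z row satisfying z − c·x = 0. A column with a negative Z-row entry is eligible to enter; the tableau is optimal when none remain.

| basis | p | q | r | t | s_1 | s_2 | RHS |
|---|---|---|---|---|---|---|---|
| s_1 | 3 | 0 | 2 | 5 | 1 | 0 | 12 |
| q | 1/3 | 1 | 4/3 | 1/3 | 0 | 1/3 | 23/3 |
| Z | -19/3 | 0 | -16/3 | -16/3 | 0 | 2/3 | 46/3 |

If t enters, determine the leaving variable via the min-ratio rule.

Column t entries and ratios — s_1: 12/5 = 12/5; q: (23/3)/(1/3) = 23.
Smallest ratio is 12/5 in the row of s_1, so s_1 leaves.

s_1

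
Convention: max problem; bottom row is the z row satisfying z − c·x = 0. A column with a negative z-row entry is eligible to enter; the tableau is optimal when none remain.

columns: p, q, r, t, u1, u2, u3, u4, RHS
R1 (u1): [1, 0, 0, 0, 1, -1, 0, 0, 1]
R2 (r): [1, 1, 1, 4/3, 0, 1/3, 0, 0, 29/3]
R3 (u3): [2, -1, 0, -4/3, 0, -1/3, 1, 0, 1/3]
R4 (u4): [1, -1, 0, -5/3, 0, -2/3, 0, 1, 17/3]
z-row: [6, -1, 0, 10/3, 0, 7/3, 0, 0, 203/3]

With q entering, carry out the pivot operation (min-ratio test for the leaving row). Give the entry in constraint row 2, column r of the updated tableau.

1

Ratio test on column q — row 1: entry 0 ≤ 0; row 2: (29/3)/1 = 29/3; row 3: entry -1 ≤ 0; row 4: entry -1 ≤ 0. Minimum is 29/3 at row 2 (r leaves); pivot element 1.
Divide row 2 by 1; eliminate column q from the other rows.
In the new row 2, the r entry is the old entry divided by the pivot: 1/1 = 1.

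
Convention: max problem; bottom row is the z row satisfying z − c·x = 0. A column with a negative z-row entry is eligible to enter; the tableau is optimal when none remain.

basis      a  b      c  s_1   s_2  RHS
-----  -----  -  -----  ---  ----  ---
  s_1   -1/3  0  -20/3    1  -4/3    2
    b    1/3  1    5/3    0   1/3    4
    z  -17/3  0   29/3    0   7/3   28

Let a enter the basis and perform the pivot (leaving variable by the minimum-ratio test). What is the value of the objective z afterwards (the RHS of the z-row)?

96

Ratio test on column a — row 1: entry -1/3 ≤ 0; row 2: 4/(1/3) = 12. Minimum is 12 at row 2 (b leaves); pivot element 1/3.
Pivot on row 2; the z-row RHS becomes 28 − (-17/3)·12 = 96.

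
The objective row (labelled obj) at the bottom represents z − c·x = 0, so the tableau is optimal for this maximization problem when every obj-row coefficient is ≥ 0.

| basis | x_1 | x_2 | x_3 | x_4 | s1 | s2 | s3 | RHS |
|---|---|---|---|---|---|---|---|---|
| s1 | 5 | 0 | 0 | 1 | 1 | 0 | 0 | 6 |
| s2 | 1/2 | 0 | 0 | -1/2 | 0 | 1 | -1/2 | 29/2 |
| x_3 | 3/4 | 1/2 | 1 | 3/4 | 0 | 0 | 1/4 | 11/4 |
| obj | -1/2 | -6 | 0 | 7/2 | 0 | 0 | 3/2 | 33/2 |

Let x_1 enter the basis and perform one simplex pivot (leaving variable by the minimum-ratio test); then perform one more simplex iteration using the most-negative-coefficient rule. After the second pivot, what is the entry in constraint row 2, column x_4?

Ratio test on column x_1 — row 1: 6/5 = 6/5; row 2: (29/2)/(1/2) = 29; row 3: (11/4)/(3/4) = 11/3. Minimum is 6/5 at row 1 (s1 leaves); pivot element 5.
Divide row 1 by 5; eliminate column x_1 from the other rows.
Second iteration: most negative obj-row entry is -6 in column x_2, so x_2 enters.
Ratio test on column x_2 — row 1: entry 0 ≤ 0; row 2: entry 0 ≤ 0; row 3: (37/20)/(1/2) = 37/10. Minimum is 37/10 at row 3 (x_3 leaves); pivot element 1/2.
Divide row 3 by 1/2; eliminate column x_2 from the other rows.
After both pivots, the entry at constraint row 2, column x_4 is -3/5.

-3/5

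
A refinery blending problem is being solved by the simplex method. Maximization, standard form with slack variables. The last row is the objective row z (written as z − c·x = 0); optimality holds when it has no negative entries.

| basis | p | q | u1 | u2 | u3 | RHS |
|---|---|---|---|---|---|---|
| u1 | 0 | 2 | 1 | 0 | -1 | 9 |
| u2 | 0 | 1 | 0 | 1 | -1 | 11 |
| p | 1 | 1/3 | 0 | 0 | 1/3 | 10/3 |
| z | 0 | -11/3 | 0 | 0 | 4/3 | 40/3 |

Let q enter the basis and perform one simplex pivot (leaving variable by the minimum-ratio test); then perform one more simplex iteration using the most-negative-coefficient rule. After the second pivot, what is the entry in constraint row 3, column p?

2

Ratio test on column q — row 1: 9/2 = 9/2; row 2: 11/1 = 11; row 3: (10/3)/(1/3) = 10. Minimum is 9/2 at row 1 (u1 leaves); pivot element 2.
Divide row 1 by 2; eliminate column q from the other rows.
Second iteration: most negative z-row entry is -1/2 in column u3, so u3 enters.
Ratio test on column u3 — row 1: entry -1/2 ≤ 0; row 2: entry -1/2 ≤ 0; row 3: (11/6)/(1/2) = 11/3. Minimum is 11/3 at row 3 (p leaves); pivot element 1/2.
Divide row 3 by 1/2; eliminate column u3 from the other rows.
After both pivots, the entry at constraint row 3, column p is 2.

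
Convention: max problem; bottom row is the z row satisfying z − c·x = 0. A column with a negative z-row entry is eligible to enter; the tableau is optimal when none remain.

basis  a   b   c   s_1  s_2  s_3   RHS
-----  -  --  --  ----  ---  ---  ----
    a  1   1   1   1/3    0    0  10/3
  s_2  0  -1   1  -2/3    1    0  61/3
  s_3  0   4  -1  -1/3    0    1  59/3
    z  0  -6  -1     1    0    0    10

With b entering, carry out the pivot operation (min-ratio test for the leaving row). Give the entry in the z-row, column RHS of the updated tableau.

Ratio test on column b — row 1: (10/3)/1 = 10/3; row 2: entry -1 ≤ 0; row 3: (59/3)/4 = 59/12. Minimum is 10/3 at row 1 (a leaves); pivot element 1.
Divide row 1 by 1; eliminate column b from the other rows.
z-row update in column RHS: 10 − (-6)·(10/3) = 30.

30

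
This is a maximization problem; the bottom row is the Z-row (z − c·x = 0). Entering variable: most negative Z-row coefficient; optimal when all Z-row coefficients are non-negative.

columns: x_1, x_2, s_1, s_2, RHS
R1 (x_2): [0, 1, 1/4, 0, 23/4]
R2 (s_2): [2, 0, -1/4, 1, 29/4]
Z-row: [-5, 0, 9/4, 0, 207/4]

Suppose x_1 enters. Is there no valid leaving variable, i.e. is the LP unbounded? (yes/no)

Column x_1 has positive entries in row(s) 2, so the ratio test bounds it — not unbounded.

no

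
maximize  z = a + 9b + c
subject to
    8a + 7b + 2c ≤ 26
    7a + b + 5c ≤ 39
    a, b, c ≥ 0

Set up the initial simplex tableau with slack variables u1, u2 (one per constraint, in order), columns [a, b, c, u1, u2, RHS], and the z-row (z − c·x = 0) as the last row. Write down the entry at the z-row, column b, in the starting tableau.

-9

The z-row carries the negated objective coefficients: the b entry is -9.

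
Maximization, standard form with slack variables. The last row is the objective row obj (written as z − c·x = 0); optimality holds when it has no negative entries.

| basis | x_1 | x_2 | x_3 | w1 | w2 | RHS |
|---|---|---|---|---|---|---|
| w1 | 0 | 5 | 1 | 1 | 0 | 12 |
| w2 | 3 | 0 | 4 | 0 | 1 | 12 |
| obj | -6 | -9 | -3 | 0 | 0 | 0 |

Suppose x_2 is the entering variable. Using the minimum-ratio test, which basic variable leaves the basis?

w1

Column x_2 entries and ratios — w1: 12/5 = 12/5; w2: 0 ≤ 0, skip.
Smallest ratio is 12/5 in the row of w1, so w1 leaves.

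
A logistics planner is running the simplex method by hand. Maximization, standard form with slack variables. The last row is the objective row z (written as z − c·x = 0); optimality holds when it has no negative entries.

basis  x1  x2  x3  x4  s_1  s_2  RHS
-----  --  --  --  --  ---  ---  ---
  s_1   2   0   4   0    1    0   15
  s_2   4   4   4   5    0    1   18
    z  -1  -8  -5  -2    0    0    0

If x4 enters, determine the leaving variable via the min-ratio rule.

Column x4 entries and ratios — s_1: 0 ≤ 0, skip; s_2: 18/5 = 18/5.
Smallest ratio is 18/5 in the row of s_2, so s_2 leaves.

s_2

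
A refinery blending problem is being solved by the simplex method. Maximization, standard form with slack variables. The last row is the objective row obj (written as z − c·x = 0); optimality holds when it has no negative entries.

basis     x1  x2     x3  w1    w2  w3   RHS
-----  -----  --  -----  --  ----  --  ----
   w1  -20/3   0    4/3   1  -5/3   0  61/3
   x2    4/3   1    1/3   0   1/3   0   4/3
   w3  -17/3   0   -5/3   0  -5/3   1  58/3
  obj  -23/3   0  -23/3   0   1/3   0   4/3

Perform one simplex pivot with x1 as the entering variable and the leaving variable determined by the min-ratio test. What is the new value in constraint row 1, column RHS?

27

Ratio test on column x1 — row 1: entry -20/3 ≤ 0; row 2: (4/3)/(4/3) = 1; row 3: entry -17/3 ≤ 0. Minimum is 1 at row 2 (x2 leaves); pivot element 4/3.
Divide row 2 by 4/3; eliminate column x1 from the other rows.
Row 1 update in column RHS: 61/3 − (-20/3)·1 = 27.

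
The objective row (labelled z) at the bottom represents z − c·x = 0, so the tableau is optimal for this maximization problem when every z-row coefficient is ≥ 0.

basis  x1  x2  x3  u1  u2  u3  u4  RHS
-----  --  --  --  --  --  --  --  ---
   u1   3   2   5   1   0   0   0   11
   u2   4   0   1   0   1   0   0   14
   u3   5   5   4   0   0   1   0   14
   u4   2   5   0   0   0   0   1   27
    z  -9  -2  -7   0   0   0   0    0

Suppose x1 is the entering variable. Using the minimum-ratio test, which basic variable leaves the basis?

u3

Column x1 entries and ratios — u1: 11/3 = 11/3; u2: 14/4 = 7/2; u3: 14/5 = 14/5; u4: 27/2 = 27/2.
Smallest ratio is 14/5 in the row of u3, so u3 leaves.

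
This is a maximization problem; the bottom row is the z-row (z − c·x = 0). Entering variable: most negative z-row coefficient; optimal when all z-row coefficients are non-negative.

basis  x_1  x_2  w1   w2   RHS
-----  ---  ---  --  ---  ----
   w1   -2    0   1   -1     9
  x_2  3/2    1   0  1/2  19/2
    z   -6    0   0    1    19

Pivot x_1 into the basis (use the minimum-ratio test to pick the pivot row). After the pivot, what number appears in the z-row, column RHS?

Ratio test on column x_1 — row 1: entry -2 ≤ 0; row 2: (19/2)/(3/2) = 19/3. Minimum is 19/3 at row 2 (x_2 leaves); pivot element 3/2.
Divide row 2 by 3/2; eliminate column x_1 from the other rows.
z-row update in column RHS: 19 − (-6)·(19/3) = 57.

57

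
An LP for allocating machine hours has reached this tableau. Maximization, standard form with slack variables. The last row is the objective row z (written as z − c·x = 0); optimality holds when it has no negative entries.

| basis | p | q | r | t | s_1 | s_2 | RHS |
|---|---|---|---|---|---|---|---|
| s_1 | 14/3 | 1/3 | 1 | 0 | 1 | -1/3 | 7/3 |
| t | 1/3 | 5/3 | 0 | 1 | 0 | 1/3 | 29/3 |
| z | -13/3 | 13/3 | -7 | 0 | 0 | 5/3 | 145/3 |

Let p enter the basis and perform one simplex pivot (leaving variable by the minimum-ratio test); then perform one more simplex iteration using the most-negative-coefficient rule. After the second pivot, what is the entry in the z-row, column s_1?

Ratio test on column p — row 1: (7/3)/(14/3) = 1/2; row 2: (29/3)/(1/3) = 29. Minimum is 1/2 at row 1 (s_1 leaves); pivot element 14/3.
Divide row 1 by 14/3; eliminate column p from the other rows.
Second iteration: most negative z-row entry is -85/14 in column r, so r enters.
Ratio test on column r — row 1: (1/2)/(3/14) = 7/3; row 2: entry -1/14 ≤ 0. Minimum is 7/3 at row 1 (p leaves); pivot element 3/14.
Divide row 1 by 3/14; eliminate column r from the other rows.
After both pivots, the entry at the z-row, column s_1 is 7.

7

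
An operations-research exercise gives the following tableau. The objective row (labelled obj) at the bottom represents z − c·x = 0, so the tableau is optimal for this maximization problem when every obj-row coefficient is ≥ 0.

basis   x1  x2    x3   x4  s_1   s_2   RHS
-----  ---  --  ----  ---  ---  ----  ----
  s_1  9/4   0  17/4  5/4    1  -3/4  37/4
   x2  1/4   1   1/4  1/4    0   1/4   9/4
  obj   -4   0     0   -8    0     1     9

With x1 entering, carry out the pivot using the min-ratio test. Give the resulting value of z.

Ratio test on column x1 — row 1: (37/4)/(9/4) = 37/9; row 2: (9/4)/(1/4) = 9. Minimum is 37/9 at row 1 (s_1 leaves); pivot element 9/4.
Pivot on row 1; the obj-row RHS becomes 9 − (-4)·(37/9) = 229/9.

229/9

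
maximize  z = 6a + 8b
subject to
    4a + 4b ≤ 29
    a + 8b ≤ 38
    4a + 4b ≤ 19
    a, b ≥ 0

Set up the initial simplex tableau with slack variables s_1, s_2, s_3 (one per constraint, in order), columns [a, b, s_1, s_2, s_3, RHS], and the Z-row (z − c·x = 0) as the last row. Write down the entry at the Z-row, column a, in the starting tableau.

The Z-row carries the negated objective coefficients: the a entry is -6.

-6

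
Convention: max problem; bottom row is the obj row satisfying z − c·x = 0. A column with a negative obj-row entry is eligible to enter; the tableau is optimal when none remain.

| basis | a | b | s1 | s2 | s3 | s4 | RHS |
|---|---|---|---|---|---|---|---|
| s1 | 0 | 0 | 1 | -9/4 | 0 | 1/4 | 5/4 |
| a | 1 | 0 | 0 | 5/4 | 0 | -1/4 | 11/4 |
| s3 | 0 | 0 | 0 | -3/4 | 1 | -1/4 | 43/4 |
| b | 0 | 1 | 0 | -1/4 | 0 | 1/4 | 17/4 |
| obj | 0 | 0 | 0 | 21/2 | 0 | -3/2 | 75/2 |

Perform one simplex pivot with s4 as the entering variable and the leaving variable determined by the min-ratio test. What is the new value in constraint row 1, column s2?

Ratio test on column s4 — row 1: (5/4)/(1/4) = 5; row 2: entry -1/4 ≤ 0; row 3: entry -1/4 ≤ 0; row 4: (17/4)/(1/4) = 17. Minimum is 5 at row 1 (s1 leaves); pivot element 1/4.
Divide row 1 by 1/4; eliminate column s4 from the other rows.
In the new row 1, the s2 entry is the old entry divided by the pivot: (-9/4)/(1/4) = -9.

-9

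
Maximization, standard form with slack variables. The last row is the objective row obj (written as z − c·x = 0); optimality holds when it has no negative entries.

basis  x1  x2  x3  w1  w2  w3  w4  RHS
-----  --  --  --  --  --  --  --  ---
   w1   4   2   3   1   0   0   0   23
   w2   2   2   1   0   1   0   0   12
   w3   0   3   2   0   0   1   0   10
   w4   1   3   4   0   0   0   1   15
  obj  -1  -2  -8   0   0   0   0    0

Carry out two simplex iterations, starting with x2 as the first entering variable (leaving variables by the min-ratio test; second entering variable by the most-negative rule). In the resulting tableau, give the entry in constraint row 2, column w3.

Ratio test on column x2 — row 1: 23/2 = 23/2; row 2: 12/2 = 6; row 3: 10/3 = 10/3; row 4: 15/3 = 5. Minimum is 10/3 at row 3 (w3 leaves); pivot element 3.
Divide row 3 by 3; eliminate column x2 from the other rows.
Second iteration: most negative obj-row entry is -20/3 in column x3, so x3 enters.
Ratio test on column x3 — row 1: (49/3)/(5/3) = 49/5; row 2: entry -1/3 ≤ 0; row 3: (10/3)/(2/3) = 5; row 4: 5/2 = 5/2. Minimum is 5/2 at row 4 (w4 leaves); pivot element 2.
Divide row 4 by 2; eliminate column x3 from the other rows.
After both pivots, the entry at constraint row 2, column w3 is -5/6.

-5/6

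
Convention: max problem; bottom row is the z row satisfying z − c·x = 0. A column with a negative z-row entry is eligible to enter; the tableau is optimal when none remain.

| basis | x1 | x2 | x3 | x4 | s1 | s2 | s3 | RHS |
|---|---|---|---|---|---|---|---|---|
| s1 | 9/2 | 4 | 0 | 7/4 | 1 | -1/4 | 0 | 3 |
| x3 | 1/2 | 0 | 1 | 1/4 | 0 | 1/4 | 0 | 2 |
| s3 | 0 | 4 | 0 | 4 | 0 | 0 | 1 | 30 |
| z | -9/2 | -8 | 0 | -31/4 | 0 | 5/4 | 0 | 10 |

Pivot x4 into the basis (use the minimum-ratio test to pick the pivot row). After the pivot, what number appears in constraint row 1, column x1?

18/7

Ratio test on column x4 — row 1: 3/(7/4) = 12/7; row 2: 2/(1/4) = 8; row 3: 30/4 = 15/2. Minimum is 12/7 at row 1 (s1 leaves); pivot element 7/4.
Divide row 1 by 7/4; eliminate column x4 from the other rows.
In the new row 1, the x1 entry is the old entry divided by the pivot: (9/2)/(7/4) = 18/7.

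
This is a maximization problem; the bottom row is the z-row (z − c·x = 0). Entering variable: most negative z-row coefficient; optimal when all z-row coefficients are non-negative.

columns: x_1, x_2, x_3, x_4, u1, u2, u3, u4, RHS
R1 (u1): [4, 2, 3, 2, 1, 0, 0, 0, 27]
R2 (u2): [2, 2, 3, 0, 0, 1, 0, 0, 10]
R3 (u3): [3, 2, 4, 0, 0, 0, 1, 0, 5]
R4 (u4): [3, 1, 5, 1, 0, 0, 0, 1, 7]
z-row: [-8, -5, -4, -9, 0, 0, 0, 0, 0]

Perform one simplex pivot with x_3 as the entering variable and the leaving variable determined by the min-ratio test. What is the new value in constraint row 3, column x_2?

Ratio test on column x_3 — row 1: 27/3 = 9; row 2: 10/3 = 10/3; row 3: 5/4 = 5/4; row 4: 7/5 = 7/5. Minimum is 5/4 at row 3 (u3 leaves); pivot element 4.
Divide row 3 by 4; eliminate column x_3 from the other rows.
In the new row 3, the x_2 entry is the old entry divided by the pivot: 2/4 = 1/2.

1/2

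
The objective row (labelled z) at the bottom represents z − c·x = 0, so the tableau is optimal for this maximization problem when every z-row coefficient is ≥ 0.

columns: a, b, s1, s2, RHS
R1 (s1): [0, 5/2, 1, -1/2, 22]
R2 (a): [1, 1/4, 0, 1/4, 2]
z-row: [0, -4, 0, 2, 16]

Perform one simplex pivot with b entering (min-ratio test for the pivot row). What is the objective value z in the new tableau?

Ratio test on column b — row 1: 22/(5/2) = 44/5; row 2: 2/(1/4) = 8. Minimum is 8 at row 2 (a leaves); pivot element 1/4.
Pivot on row 2; the z-row RHS becomes 16 − (-4)·8 = 48.

48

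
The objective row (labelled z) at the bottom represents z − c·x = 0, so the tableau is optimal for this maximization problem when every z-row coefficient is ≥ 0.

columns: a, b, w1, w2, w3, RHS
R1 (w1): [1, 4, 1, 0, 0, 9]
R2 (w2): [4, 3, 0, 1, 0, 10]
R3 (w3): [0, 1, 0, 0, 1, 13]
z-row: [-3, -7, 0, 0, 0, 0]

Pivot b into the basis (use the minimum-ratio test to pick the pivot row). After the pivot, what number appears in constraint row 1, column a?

Ratio test on column b — row 1: 9/4 = 9/4; row 2: 10/3 = 10/3; row 3: 13/1 = 13. Minimum is 9/4 at row 1 (w1 leaves); pivot element 4.
Divide row 1 by 4; eliminate column b from the other rows.
In the new row 1, the a entry is the old entry divided by the pivot: 1/4 = 1/4.

1/4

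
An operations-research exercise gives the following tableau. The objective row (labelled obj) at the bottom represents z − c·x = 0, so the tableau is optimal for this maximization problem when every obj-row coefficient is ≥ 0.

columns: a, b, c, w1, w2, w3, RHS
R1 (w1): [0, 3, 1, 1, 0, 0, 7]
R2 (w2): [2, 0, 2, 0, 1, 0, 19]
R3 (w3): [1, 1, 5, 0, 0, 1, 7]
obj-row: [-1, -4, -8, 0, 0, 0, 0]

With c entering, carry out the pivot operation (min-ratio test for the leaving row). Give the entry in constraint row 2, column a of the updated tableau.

8/5

Ratio test on column c — row 1: 7/1 = 7; row 2: 19/2 = 19/2; row 3: 7/5 = 7/5. Minimum is 7/5 at row 3 (w3 leaves); pivot element 5.
Divide row 3 by 5; eliminate column c from the other rows.
Row 2 update in column a: 2 − 2·(1/5) = 8/5.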